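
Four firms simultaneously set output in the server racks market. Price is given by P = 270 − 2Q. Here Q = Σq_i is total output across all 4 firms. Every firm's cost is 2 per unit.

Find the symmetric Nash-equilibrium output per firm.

26.8

A representative firm's profit is π_i = q_i(270 − 2Q) − 2q_i, with Q = q_i + Σ_{j≠i} q_j.
First-order condition: 268 − 4q_i − 2Σ_{j≠i} q_j = 0.
Imposing symmetry (q_j = q for all j) turns Σ_{j≠i} q_j into 3q, so 268 = 10q and q = 26.8.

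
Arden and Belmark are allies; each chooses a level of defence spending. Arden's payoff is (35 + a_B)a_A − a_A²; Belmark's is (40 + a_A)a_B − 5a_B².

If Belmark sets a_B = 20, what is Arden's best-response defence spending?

Expanding Arden's payoff: 35a_A + a_Ba_A − a_A².
∂π/∂a_A = 35 + a_B − 2a_A = 0, so a_A = 17.5 + 0.5a_B.
At a_B = 20: a_A = 17.5 + 0.5·20 = 27.5.

27.5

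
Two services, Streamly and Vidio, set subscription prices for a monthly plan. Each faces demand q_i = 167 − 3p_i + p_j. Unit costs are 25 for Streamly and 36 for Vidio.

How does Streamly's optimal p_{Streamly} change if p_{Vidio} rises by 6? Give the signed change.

Streamly's profit: π = (p_{Streamly} − 25)(167 − 3p_{Streamly} + p_{Vidio}).
∂π/∂p_{Streamly} = 242 − 6p_{Streamly} + p_{Vidio} = 0 ⇒ p_{Streamly} = 121/3 + (1/6)p_{Vidio}.
The reaction-function slope is 1/6, so a 6-unit rise in p_{Vidio} moves p_{Streamly} by 1/6 × 6 = 1. Streamly's best response rises — the actions are strategic complements.

1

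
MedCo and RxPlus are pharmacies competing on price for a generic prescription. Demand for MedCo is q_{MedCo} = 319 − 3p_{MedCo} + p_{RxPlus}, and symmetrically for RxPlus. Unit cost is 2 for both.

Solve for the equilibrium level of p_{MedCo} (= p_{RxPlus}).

MedCo's profit: π = (p_{MedCo} − 2)(319 − 3p_{MedCo} + p_{RxPlus}).
∂π/∂p_{MedCo} = 325 − 6p_{MedCo} + p_{RxPlus} = 0 ⇒ p_{MedCo} = 325/6 + (1/6)p_{RxPlus}.
The game is symmetric, so in equilibrium p_{RxPlus} = p_{MedCo}: the reaction function gives (5/6)p_{MedCo} = 325/6, hence p_{MedCo} = 65.

65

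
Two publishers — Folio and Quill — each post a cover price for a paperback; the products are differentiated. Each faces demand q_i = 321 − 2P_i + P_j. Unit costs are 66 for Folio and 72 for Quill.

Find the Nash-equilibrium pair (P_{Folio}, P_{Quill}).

Folio's profit: π = (P_{Folio} − 66)(321 − 2P_{Folio} + P_{Quill}).
∂π/∂P_{Folio} = 453 − 4P_{Folio} + P_{Quill} = 0 ⇒ P_{Folio} = 113.25 + 0.25P_{Quill}.
Similarly P_{Quill} = 116.25 + 0.25P_{Folio}.
Plugging P_{Quill} into Folio's best response: P_{Folio} = 113.25 + 0.25(116.25 + 0.25P_{Folio}) ⇒ 0.9375P_{Folio} = 142.3125, so P_{Folio} = 151.8.
Then P_{Quill} = 116.25 + 0.25·151.8 = 154.2.

151.8, 154.2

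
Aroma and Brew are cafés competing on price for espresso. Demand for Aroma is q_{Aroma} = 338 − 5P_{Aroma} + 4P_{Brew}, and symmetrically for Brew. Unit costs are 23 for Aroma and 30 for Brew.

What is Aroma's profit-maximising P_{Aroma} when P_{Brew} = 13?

50.5

Aroma's profit: π = (P_{Aroma} − 23)(338 − 5P_{Aroma} + 4P_{Brew}).
∂π/∂P_{Aroma} = 453 − 10P_{Aroma} + 4P_{Brew} = 0 ⇒ P_{Aroma} = 45.3 + 0.4P_{Brew}.
At P_{Brew} = 13: P_{Aroma} = 45.3 + 0.4·13 = 50.5.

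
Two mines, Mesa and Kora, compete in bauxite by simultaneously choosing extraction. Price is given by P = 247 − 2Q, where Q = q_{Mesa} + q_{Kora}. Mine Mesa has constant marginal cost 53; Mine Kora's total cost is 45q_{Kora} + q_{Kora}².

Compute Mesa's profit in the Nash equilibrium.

2888

Mine Mesa's profit: π = q_{Mesa}(247 − 2(q_{Mesa} + q_{Kora})) − 53q_{Mesa}.
∂π/∂q_{Mesa} = 194 − 4q_{Mesa} − 2q_{Kora} = 0, so q_{Mesa} = 48.5 − 0.5q_{Kora}.
For Kora: ∂π/∂q_{Kora} = 202 − 6q_{Kora} − 2q_{Mesa} = 0 ⇒ q_{Kora} = 101/3 − (1/3)q_{Mesa}.
Plugging q_{Kora} into Mesa's best response: q_{Mesa} = 48.5 − 0.5(101/3 − (1/3)q_{Mesa}) ⇒ (5/6)q_{Mesa} = 95/3, so q_{Mesa} = 38.
Then q_{Kora} = 101/3 − (1/3)·38 = 21.
Price P = 247 − 2·59 = 129.
Mesa's profit: (129 − 53)·38 = 2888.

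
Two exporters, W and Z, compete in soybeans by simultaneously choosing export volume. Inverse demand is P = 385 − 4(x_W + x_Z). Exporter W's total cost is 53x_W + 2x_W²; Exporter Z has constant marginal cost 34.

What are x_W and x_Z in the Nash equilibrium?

15.65, 36.05

Exporter W's profit: π = x_W(385 − 4(x_W + x_Z)) − 53x_W − 2x_W².
∂π/∂x_W = 332 − 12x_W − 4x_Z = 0, so x_W = 83/3 − (1/3)x_Z.
For Z: ∂π/∂x_Z = 351 − 8x_Z − 4x_W = 0 ⇒ x_Z = 43.875 − 0.5x_W.
Substituting the second reaction function into the first: x_W = 83/3 − (1/3)(43.875 − 0.5x_W), which gives (5/6)x_W = 313/24 ⇒ x_W = 15.65.
Then x_Z = 43.875 − 0.5·15.65 = 36.05.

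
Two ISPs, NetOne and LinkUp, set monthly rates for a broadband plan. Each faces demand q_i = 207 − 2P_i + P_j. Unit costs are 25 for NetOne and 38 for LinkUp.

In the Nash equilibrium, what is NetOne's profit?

7787.52

NetOne's profit: π = (P_{NetOne} − 25)(207 − 2P_{NetOne} + P_{LinkUp}).
∂π/∂P_{NetOne} = 257 − 4P_{NetOne} + P_{LinkUp} = 0 ⇒ P_{NetOne} = 64.25 + 0.25P_{LinkUp}.
Similarly P_{LinkUp} = 70.75 + 0.25P_{NetOne}.
Plugging P_{LinkUp} into NetOne's best response: P_{NetOne} = 64.25 + 0.25(70.75 + 0.25P_{NetOne}) ⇒ 0.9375P_{NetOne} = 81.9375, so P_{NetOne} = 87.4.
Then P_{LinkUp} = 70.75 + 0.25·87.4 = 92.6.
q_{NetOne} = 207 − 2·87.4 + 92.6 = 124.8.
Profit = (87.4 − 25)·124.8 = 7787.52.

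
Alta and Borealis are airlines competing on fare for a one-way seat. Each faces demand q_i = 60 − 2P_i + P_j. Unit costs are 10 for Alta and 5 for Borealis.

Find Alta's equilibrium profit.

512

Alta's profit: π = (P_{Alta} − 10)(60 − 2P_{Alta} + P_{Borealis}).
∂π/∂P_{Alta} = 80 − 4P_{Alta} + P_{Borealis} = 0 ⇒ P_{Alta} = 20 + 0.25P_{Borealis}.
Similarly P_{Borealis} = 17.5 + 0.25P_{Alta}.
Plugging P_{Borealis} into Alta's best response: P_{Alta} = 20 + 0.25(17.5 + 0.25P_{Alta}) ⇒ 0.9375P_{Alta} = 24.375, so P_{Alta} = 26.
Then P_{Borealis} = 17.5 + 0.25·26 = 24.
q_{Alta} = 60 − 2·26 + 24 = 32.
Profit = (26 − 10)·32 = 512.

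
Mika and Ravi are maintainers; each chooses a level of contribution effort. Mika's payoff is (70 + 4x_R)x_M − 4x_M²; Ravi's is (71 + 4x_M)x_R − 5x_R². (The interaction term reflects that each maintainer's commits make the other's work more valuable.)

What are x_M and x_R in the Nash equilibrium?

15.375, 13.25

Expanding Mika's payoff: 70x_M + 4x_Rx_M − 4x_M².
∂π/∂x_M = 70 + 4x_R − 8x_M = 0, so x_M = 8.75 + 0.5x_R.
Likewise for Ravi: x_R = 7.1 + 0.4x_M.
Solving the two reaction functions simultaneously: (1 − (0.5)(0.4))x_M = 8.75 + 0.5·7.1, so 0.8x_M = 12.3 and x_M = 15.375.
Then x_R = 7.1 + 0.4·15.375 = 13.25.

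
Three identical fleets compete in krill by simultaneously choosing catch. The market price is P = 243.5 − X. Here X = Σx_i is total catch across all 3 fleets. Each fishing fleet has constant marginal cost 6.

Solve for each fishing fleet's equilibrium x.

A representative fishing fleet's profit is π_i = x_i(243.5 − X) − 6x_i, with X = x_i + Σ_{j≠i} x_j.
First-order condition: 237.5 − 2x_i − Σ_{j≠i} x_j = 0.
Imposing symmetry (x_j = x for all j) turns Σ_{j≠i} x_j into 2x, so 237.5 = 4x and x = 59.375.

59.375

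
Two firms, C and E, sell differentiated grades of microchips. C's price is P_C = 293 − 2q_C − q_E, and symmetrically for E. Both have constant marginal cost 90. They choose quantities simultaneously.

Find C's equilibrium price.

Firm C's profit: π = q_C(293 − 2q_C − q_E) − 90q_C.
∂π/∂q_C = 203 − 4q_C − q_E = 0 ⇒ q_C = 50.75 − 0.25q_E.
By symmetry q_E = q_C; substituting into the reaction function, 1.25q_C = 50.75 and q_C = 40.6.
P_C = 293 − 2·40.6 − 40.6 = 171.2.

171.2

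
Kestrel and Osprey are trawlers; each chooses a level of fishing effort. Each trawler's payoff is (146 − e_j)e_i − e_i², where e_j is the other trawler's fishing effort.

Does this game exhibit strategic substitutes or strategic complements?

Kestrel's payoff is (146 − e_O)e_K − e_K².
∂π/∂e_K = 146 − e_O − 2e_K = 0, so e_K = 73 − 0.5e_O.
The best-response slope de_K/de_O = −0.5 < 0: the reaction function is downward-sloping, so the choices are strategic substitutes.

strategic substitutes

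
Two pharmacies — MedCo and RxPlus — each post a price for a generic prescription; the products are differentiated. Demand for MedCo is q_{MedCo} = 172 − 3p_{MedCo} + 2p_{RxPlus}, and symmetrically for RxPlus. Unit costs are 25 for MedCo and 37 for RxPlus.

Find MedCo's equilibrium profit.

4563

MedCo's profit: π = (p_{MedCo} − 25)(172 − 3p_{MedCo} + 2p_{RxPlus}).
∂π/∂p_{MedCo} = 247 − 6p_{MedCo} + 2p_{RxPlus} = 0 ⇒ p_{MedCo} = 247/6 + (1/3)p_{RxPlus}.
Similarly p_{RxPlus} = 283/6 + (1/3)p_{MedCo}.
Solving the two reaction functions simultaneously: (1 − (1/3)(1/3))p_{MedCo} = 247/6 + (1/3)·(283/6), so (8/9)p_{MedCo} = 512/9 and p_{MedCo} = 64.
Then p_{RxPlus} = 283/6 + (1/3)·64 = 68.5.
q_{MedCo} = 172 − 3·64 + 2·68.5 = 117.
Profit = (64 − 25)·117 = 4563.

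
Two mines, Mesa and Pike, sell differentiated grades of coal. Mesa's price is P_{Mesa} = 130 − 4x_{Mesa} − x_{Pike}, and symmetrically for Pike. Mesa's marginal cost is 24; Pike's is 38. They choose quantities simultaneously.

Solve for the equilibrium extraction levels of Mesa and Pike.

12, 10

Mine Mesa's profit: π = x_{Mesa}(130 − 4x_{Mesa} − x_{Pike}) − 24x_{Mesa}.
∂π/∂x_{Mesa} = 106 − 8x_{Mesa} − x_{Pike} = 0 ⇒ x_{Mesa} = 13.25 − 0.125x_{Pike}.
Similarly x_{Pike} = 11.5 − 0.125x_{Mesa}.
Substituting the second reaction function into the first: x_{Mesa} = 13.25 − 0.125(11.5 − 0.125x_{Mesa}), which gives (63/64)x_{Mesa} = 11.8125 ⇒ x_{Mesa} = 12.
Then x_{Pike} = 11.5 − 0.125·12 = 10.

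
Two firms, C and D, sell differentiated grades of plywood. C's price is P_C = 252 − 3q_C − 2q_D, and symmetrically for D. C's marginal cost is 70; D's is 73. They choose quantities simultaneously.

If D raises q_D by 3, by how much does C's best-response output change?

Firm C's profit: π = q_C(252 − 3q_C − 2q_D) − 70q_C.
∂π/∂q_C = 182 − 6q_C − 2q_D = 0 ⇒ q_C = 91/3 − (1/3)q_D.
The reaction-function slope is −1/3, so a 3-unit rise in q_D moves q_C by −1/3 × 3 = −1. C's best response falls — the actions are strategic substitutes.

-1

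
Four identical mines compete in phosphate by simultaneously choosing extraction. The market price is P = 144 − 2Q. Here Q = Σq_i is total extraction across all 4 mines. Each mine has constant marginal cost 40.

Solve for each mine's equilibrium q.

A representative mine's profit is π_i = q_i(144 − 2Q) − 40q_i, with Q = q_i + Σ_{j≠i} q_j.
First-order condition: 104 − 4q_i − 2Σ_{j≠i} q_j = 0.
With identical mines, set every q_j = q: then 104 − 4q − 6q = 0, i.e. q = 104/10 = 10.4.

10.4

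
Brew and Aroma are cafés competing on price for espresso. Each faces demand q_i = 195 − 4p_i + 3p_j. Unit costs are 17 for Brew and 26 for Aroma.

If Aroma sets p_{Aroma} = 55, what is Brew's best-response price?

53.5

Brew's profit: π = (p_{Brew} − 17)(195 − 4p_{Brew} + 3p_{Aroma}).
∂π/∂p_{Brew} = 263 − 8p_{Brew} + 3p_{Aroma} = 0 ⇒ p_{Brew} = 32.875 + 0.375p_{Aroma}.
At p_{Aroma} = 55: p_{Brew} = 32.875 + 0.375·55 = 53.5.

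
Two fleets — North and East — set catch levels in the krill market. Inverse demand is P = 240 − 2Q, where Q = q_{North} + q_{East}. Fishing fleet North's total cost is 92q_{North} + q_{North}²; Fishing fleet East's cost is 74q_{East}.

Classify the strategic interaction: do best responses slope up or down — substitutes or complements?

strategic substitutes

Fishing fleet North's profit: π = q_{North}(240 − 2(q_{North} + q_{East})) − 92q_{North} − q_{North}².
∂π/∂q_{North} = 148 − 6q_{North} − 2q_{East} = 0, so q_{North} = 74/3 − (1/3)q_{East}.
The best-response slope dq_{North}/dq_{East} = −1/3 < 0: the reaction function is downward-sloping, so the choices are strategic substitutes.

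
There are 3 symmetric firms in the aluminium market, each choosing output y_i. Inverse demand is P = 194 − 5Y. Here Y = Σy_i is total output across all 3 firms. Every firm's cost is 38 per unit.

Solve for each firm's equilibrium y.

7.8

A representative firm's profit is π_i = y_i(194 − 5Y) − 38y_i, with Y = y_i + Σ_{j≠i} y_j.
First-order condition: 156 − 10y_i − 5Σ_{j≠i} y_j = 0.
In a symmetric equilibrium every firm chooses the same y, so Σ_{j≠i} y_j = 2y. The condition becomes 156 − 20y = 0, giving y = 156/20 = 7.8.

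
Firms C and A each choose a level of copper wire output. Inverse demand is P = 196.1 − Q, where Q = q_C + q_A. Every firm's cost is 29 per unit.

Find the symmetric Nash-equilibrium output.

55.7

Firm C's profit: π = q_C(196.1 − (q_C + q_A)) − 29q_C.
∂π/∂q_C = 167.1 − 2q_C − q_A = 0, so q_C = 83.55 − 0.5q_A.
Setting q_C = q_A in the reaction function: q_C = 83.55 − 0.5q_C, so q_C = 83.55 / 1.5 = 55.7.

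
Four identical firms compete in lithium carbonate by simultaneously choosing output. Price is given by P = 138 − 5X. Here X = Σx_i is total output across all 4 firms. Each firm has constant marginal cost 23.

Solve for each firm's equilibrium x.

A representative firm's profit is π_i = x_i(138 − 5X) − 23x_i, with X = x_i + Σ_{j≠i} x_j.
First-order condition: 115 − 10x_i − 5Σ_{j≠i} x_j = 0.
Imposing symmetry (x_j = x for all j) turns Σ_{j≠i} x_j into 3x, so 115 = 25x and x = 4.6.

4.6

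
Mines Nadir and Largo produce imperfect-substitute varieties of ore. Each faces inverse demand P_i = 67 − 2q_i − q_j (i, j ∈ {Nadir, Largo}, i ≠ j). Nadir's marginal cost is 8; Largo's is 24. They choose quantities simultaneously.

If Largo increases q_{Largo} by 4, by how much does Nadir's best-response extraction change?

-1

Mine Nadir's profit: π = q_{Nadir}(67 − 2q_{Nadir} − q_{Largo}) − 8q_{Nadir}.
∂π/∂q_{Nadir} = 59 − 4q_{Nadir} − q_{Largo} = 0 ⇒ q_{Nadir} = 14.75 − 0.25q_{Largo}.
The reaction-function slope is −0.25, so a 4-unit rise in q_{Largo} moves q_{Nadir} by −0.25 × 4 = −1. Nadir's best response falls — the actions are strategic substitutes.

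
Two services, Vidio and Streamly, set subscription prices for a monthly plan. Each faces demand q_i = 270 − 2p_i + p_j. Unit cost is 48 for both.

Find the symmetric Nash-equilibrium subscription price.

122

Vidio's profit: π = (p_{Vidio} − 48)(270 − 2p_{Vidio} + p_{Streamly}).
∂π/∂p_{Vidio} = 366 − 4p_{Vidio} + p_{Streamly} = 0 ⇒ p_{Vidio} = 91.5 + 0.25p_{Streamly}.
The game is symmetric, so in equilibrium p_{Streamly} = p_{Vidio}: the reaction function gives 0.75p_{Vidio} = 91.5, hence p_{Vidio} = 122.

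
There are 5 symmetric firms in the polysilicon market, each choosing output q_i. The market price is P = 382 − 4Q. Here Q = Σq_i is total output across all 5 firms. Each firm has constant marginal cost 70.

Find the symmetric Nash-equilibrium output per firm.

13

A representative firm's profit is π_i = q_i(382 − 4Q) − 70q_i, with Q = q_i + Σ_{j≠i} q_j.
First-order condition: 312 − 8q_i − 4Σ_{j≠i} q_j = 0.
With identical firms, set every q_j = q: then 312 − 8q − 16q = 0, i.e. q = 312/24 = 13.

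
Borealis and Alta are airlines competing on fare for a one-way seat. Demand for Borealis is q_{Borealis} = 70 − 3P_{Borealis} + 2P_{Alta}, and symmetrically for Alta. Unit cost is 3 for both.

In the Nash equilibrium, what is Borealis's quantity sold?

Borealis's profit: π = (P_{Borealis} − 3)(70 − 3P_{Borealis} + 2P_{Alta}).
∂π/∂P_{Borealis} = 79 − 6P_{Borealis} + 2P_{Alta} = 0 ⇒ P_{Borealis} = 79/6 + (1/3)P_{Alta}.
By symmetry P_{Alta} = P_{Borealis}; substituting into the reaction function, (2/3)P_{Borealis} = 79/6 and P_{Borealis} = 19.75.
q_{Borealis} = 70 − 3·19.75 + 2·19.75 = 50.25.

50.25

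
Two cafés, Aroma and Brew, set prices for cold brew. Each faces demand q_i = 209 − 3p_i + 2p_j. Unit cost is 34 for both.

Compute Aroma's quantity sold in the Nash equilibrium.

Aroma's profit: π = (p_{Aroma} − 34)(209 − 3p_{Aroma} + 2p_{Brew}).
∂π/∂p_{Aroma} = 311 − 6p_{Aroma} + 2p_{Brew} = 0 ⇒ p_{Aroma} = 311/6 + (1/3)p_{Brew}.
The game is symmetric, so in equilibrium p_{Brew} = p_{Aroma}: the reaction function gives (2/3)p_{Aroma} = 311/6, hence p_{Aroma} = 77.75.
q_{Aroma} = 209 − 3·77.75 + 2·77.75 = 131.25.

131.25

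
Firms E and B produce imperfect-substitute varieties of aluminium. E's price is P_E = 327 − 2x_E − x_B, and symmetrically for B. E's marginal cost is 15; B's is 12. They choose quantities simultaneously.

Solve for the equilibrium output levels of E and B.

62.2, 63.2

Firm E's profit: π = x_E(327 − 2x_E − x_B) − 15x_E.
∂π/∂x_E = 312 − 4x_E − x_B = 0 ⇒ x_E = 78 − 0.25x_B.
Similarly x_B = 78.75 − 0.25x_E.
Plugging x_B into E's best response: x_E = 78 − 0.25(78.75 − 0.25x_E) ⇒ 0.9375x_E = 58.3125, so x_E = 62.2.
Then x_B = 78.75 − 0.25·62.2 = 63.2.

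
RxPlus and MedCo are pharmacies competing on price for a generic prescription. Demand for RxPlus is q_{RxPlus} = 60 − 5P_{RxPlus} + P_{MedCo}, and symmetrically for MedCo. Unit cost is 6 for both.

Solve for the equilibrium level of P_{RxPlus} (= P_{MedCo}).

RxPlus's profit: π = (P_{RxPlus} − 6)(60 − 5P_{RxPlus} + P_{MedCo}).
∂π/∂P_{RxPlus} = 90 − 10P_{RxPlus} + P_{MedCo} = 0 ⇒ P_{RxPlus} = 9 + 0.1P_{MedCo}.
Setting P_{RxPlus} = P_{MedCo} in the reaction function: P_{RxPlus} = 9 + 0.1P_{RxPlus}, so P_{RxPlus} = 9 / 0.9 = 10.

10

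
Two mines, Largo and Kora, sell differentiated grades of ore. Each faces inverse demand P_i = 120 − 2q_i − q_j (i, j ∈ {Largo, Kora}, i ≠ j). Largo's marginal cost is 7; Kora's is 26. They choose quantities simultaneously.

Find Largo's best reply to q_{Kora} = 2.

27.75

Mine Largo's profit: π = q_{Largo}(120 − 2q_{Largo} − q_{Kora}) − 7q_{Largo}.
∂π/∂q_{Largo} = 113 − 4q_{Largo} − q_{Kora} = 0 ⇒ q_{Largo} = 28.25 − 0.25q_{Kora}.
At q_{Kora} = 2: q_{Largo} = 28.25 − 0.25·2 = 27.75.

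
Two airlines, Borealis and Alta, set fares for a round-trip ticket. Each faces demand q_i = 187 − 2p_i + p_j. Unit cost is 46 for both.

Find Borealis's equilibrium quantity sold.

94

Borealis's profit: π = (p_{Borealis} − 46)(187 − 2p_{Borealis} + p_{Alta}).
∂π/∂p_{Borealis} = 279 − 4p_{Borealis} + p_{Alta} = 0 ⇒ p_{Borealis} = 69.75 + 0.25p_{Alta}.
The game is symmetric, so in equilibrium p_{Alta} = p_{Borealis}: the reaction function gives 0.75p_{Borealis} = 69.75, hence p_{Borealis} = 93.
q_{Borealis} = 187 − 2·93 + 93 = 94.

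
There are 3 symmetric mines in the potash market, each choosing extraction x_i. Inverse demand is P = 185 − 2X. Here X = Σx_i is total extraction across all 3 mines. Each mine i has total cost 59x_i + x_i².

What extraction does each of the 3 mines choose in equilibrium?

12.6

A representative mine's profit is π_i = x_i(185 − 2X) − 59x_i − x_i², with X = x_i + Σ_{j≠i} x_j.
First-order condition: 126 − 6x_i − 2Σ_{j≠i} x_j = 0.
With identical mines, set every x_j = x: then 126 − 6x − 4x = 0, i.e. x = 126/10 = 12.6.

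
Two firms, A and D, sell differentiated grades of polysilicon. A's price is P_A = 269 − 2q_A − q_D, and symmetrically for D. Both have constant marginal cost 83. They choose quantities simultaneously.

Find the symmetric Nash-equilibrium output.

Firm A's profit: π = q_A(269 − 2q_A − q_D) − 83q_A.
∂π/∂q_A = 186 − 4q_A − q_D = 0 ⇒ q_A = 46.5 − 0.25q_D.
The game is symmetric, so in equilibrium q_D = q_A: the reaction function gives 1.25q_A = 46.5, hence q_A = 37.2.

37.2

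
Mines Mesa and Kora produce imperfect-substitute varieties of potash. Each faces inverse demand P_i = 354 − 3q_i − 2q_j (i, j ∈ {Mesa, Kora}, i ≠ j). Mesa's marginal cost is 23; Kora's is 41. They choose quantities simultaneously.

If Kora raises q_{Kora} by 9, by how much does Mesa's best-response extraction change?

-3

Mine Mesa's profit: π = q_{Mesa}(354 − 3q_{Mesa} − 2q_{Kora}) − 23q_{Mesa}.
∂π/∂q_{Mesa} = 331 − 6q_{Mesa} − 2q_{Kora} = 0 ⇒ q_{Mesa} = 331/6 − (1/3)q_{Kora}.
The reaction-function slope is −1/3, so a 9-unit rise in q_{Kora} moves q_{Mesa} by −1/3 × 9 = −3. Mesa's best response falls — the actions are strategic substitutes.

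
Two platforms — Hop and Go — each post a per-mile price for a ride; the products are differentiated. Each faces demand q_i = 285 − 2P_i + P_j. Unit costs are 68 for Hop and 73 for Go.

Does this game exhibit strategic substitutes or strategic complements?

Hop's profit: π = (P_{Hop} − 68)(285 − 2P_{Hop} + P_{Go}).
∂π/∂P_{Hop} = 421 − 4P_{Hop} + P_{Go} = 0 ⇒ P_{Hop} = 105.25 + 0.25P_{Go}.
The best-response slope dP_{Hop}/dP_{Go} = 0.25 > 0: the reaction function is upward-sloping, so the choices are strategic complements.

strategic complements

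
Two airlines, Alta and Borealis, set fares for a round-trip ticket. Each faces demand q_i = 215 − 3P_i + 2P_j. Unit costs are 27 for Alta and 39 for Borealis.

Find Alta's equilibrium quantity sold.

Alta's profit: π = (P_{Alta} − 27)(215 − 3P_{Alta} + 2P_{Borealis}).
∂π/∂P_{Alta} = 296 − 6P_{Alta} + 2P_{Borealis} = 0 ⇒ P_{Alta} = 148/3 + (1/3)P_{Borealis}.
Similarly P_{Borealis} = 166/3 + (1/3)P_{Alta}.
Plugging P_{Borealis} into Alta's best response: P_{Alta} = 148/3 + (1/3)(166/3 + (1/3)P_{Alta}) ⇒ (8/9)P_{Alta} = 610/9, so P_{Alta} = 76.25.
Then P_{Borealis} = 166/3 + (1/3)·76.25 = 80.75.
q_{Alta} = 215 − 3·76.25 + 2·80.75 = 147.75.

147.75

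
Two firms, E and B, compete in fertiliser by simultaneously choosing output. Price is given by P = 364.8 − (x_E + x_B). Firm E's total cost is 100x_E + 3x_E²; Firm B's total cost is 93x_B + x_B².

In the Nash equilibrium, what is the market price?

277.8

Firm E's profit: π = x_E(364.8 − (x_E + x_B)) − 100x_E − 3x_E².
∂π/∂x_E = 264.8 − 8x_E − x_B = 0, so x_E = 33.1 − 0.125x_B.
For B: ∂π/∂x_B = 271.8 − 4x_B − x_E = 0 ⇒ x_B = 67.95 − 0.25x_E.
Solving the two reaction functions simultaneously: (1 − (−0.125)(−0.25))x_E = 33.1 − 0.125·67.95, so (31/32)x_E = 3937/160 and x_E = 25.4.
Then x_B = 67.95 − 0.25·25.4 = 61.6.
Equilibrium price: P = 364.8 − 87 = 277.8.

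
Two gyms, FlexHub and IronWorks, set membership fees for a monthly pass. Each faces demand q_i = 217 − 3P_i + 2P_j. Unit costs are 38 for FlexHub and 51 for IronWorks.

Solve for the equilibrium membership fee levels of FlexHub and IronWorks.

85.1875, 90.0625

FlexHub's profit: π = (P_{FlexHub} − 38)(217 − 3P_{FlexHub} + 2P_{IronWorks}).
∂π/∂P_{FlexHub} = 331 − 6P_{FlexHub} + 2P_{IronWorks} = 0 ⇒ P_{FlexHub} = 331/6 + (1/3)P_{IronWorks}.
Similarly P_{IronWorks} = 185/3 + (1/3)P_{FlexHub}.
Solving the two reaction functions simultaneously: (1 − (1/3)(1/3))P_{FlexHub} = 331/6 + (1/3)·(185/3), so (8/9)P_{FlexHub} = 1363/18 and P_{FlexHub} = 85.1875.
Then P_{IronWorks} = 185/3 + (1/3)·85.1875 = 90.0625.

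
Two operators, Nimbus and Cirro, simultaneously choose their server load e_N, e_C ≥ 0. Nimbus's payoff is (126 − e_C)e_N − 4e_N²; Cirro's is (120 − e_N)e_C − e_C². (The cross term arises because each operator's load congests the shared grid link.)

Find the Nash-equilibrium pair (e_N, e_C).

Expanding Nimbus's payoff: 126e_N − e_Ce_N − 4e_N².
∂π/∂e_N = 126 − e_C − 8e_N = 0, so e_N = 15.75 − 0.125e_C.
Likewise for Cirro: e_C = 60 − 0.5e_N.
Plugging e_C into Nimbus's best response: e_N = 15.75 − 0.125(60 − 0.5e_N) ⇒ 0.9375e_N = 8.25, so e_N = 8.8.
Then e_C = 60 − 0.5·8.8 = 55.6.

8.8, 55.6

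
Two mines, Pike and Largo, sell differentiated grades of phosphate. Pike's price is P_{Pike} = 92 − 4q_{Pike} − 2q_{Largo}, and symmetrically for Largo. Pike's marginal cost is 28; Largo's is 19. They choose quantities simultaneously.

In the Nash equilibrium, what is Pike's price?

Mine Pike's profit: π = q_{Pike}(92 − 4q_{Pike} − 2q_{Largo}) − 28q_{Pike}.
∂π/∂q_{Pike} = 64 − 8q_{Pike} − 2q_{Largo} = 0 ⇒ q_{Pike} = 8 − 0.25q_{Largo}.
Similarly q_{Largo} = 9.125 − 0.25q_{Pike}.
Plugging q_{Largo} into Pike's best response: q_{Pike} = 8 − 0.25(9.125 − 0.25q_{Pike}) ⇒ 0.9375q_{Pike} = 183/32, so q_{Pike} = 6.1.
Then q_{Largo} = 9.125 − 0.25·6.1 = 7.6.
P_{Pike} = 92 − 4·6.1 − 2·7.6 = 52.4.

52.4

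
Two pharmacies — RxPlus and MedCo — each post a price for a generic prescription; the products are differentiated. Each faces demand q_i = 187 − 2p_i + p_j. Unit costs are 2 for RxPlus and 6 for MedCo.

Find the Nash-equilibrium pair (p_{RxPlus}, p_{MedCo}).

RxPlus's profit: π = (p_{RxPlus} − 2)(187 − 2p_{RxPlus} + p_{MedCo}).
∂π/∂p_{RxPlus} = 191 − 4p_{RxPlus} + p_{MedCo} = 0 ⇒ p_{RxPlus} = 47.75 + 0.25p_{MedCo}.
Similarly p_{MedCo} = 49.75 + 0.25p_{RxPlus}.
Substituting the second reaction function into the first: p_{RxPlus} = 47.75 + 0.25(49.75 + 0.25p_{RxPlus}), which gives 0.9375p_{RxPlus} = 60.1875 ⇒ p_{RxPlus} = 64.2.
Then p_{MedCo} = 49.75 + 0.25·64.2 = 65.8.

64.2, 65.8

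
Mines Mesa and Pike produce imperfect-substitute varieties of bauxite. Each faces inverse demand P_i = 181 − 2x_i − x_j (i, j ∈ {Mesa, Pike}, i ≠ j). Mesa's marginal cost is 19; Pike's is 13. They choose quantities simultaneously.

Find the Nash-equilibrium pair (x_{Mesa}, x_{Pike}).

Mine Mesa's profit: π = x_{Mesa}(181 − 2x_{Mesa} − x_{Pike}) − 19x_{Mesa}.
∂π/∂x_{Mesa} = 162 − 4x_{Mesa} − x_{Pike} = 0 ⇒ x_{Mesa} = 40.5 − 0.25x_{Pike}.
Similarly x_{Pike} = 42 − 0.25x_{Mesa}.
Solving the two reaction functions simultaneously: (1 − (−0.25)(−0.25))x_{Mesa} = 40.5 − 0.25·42, so 0.9375x_{Mesa} = 30 and x_{Mesa} = 32.
Then x_{Pike} = 42 − 0.25·32 = 34.

32, 34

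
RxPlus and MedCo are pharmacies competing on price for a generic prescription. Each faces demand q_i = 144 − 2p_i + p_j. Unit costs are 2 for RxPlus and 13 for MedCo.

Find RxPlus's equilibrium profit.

RxPlus's profit: π = (p_{RxPlus} − 2)(144 − 2p_{RxPlus} + p_{MedCo}).
∂π/∂p_{RxPlus} = 148 − 4p_{RxPlus} + p_{MedCo} = 0 ⇒ p_{RxPlus} = 37 + 0.25p_{MedCo}.
Similarly p_{MedCo} = 42.5 + 0.25p_{RxPlus}.
Plugging p_{MedCo} into RxPlus's best response: p_{RxPlus} = 37 + 0.25(42.5 + 0.25p_{RxPlus}) ⇒ 0.9375p_{RxPlus} = 47.625, so p_{RxPlus} = 50.8.
Then p_{MedCo} = 42.5 + 0.25·50.8 = 55.2.
q_{RxPlus} = 144 − 2·50.8 + 55.2 = 97.6.
Profit = (50.8 − 2)·97.6 = 4762.88.

4762.88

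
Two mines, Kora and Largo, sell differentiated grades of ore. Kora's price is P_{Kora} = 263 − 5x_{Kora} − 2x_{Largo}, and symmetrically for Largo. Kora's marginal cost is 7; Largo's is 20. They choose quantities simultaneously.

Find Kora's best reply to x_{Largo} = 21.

21.4

Mine Kora's profit: π = x_{Kora}(263 − 5x_{Kora} − 2x_{Largo}) − 7x_{Kora}.
∂π/∂x_{Kora} = 256 − 10x_{Kora} − 2x_{Largo} = 0 ⇒ x_{Kora} = 25.6 − 0.2x_{Largo}.
At x_{Largo} = 21: x_{Kora} = 25.6 − 0.2·21 = 21.4.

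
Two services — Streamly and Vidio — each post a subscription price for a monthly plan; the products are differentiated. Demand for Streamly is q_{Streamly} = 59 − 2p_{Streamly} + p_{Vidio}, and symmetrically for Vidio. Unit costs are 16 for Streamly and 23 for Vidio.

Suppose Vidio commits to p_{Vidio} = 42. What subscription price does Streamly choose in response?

33.25

Streamly's profit: π = (p_{Streamly} − 16)(59 − 2p_{Streamly} + p_{Vidio}).
∂π/∂p_{Streamly} = 91 − 4p_{Streamly} + p_{Vidio} = 0 ⇒ p_{Streamly} = 22.75 + 0.25p_{Vidio}.
At p_{Vidio} = 42: p_{Streamly} = 22.75 + 0.25·42 = 33.25.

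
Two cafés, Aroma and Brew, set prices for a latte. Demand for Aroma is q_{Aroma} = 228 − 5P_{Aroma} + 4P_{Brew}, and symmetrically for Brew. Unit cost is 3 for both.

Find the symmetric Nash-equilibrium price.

40.5

Aroma's profit: π = (P_{Aroma} − 3)(228 − 5P_{Aroma} + 4P_{Brew}).
∂π/∂P_{Aroma} = 243 − 10P_{Aroma} + 4P_{Brew} = 0 ⇒ P_{Aroma} = 24.3 + 0.4P_{Brew}.
By symmetry P_{Brew} = P_{Aroma}; substituting into the reaction function, 0.6P_{Aroma} = 24.3 and P_{Aroma} = 40.5.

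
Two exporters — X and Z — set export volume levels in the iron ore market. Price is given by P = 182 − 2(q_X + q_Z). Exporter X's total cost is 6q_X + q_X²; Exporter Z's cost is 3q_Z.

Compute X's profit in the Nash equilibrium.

897.87

Exporter X's profit: π = q_X(182 − 2(q_X + q_Z)) − 6q_X − q_X².
∂π/∂q_X = 176 − 6q_X − 2q_Z = 0, so q_X = 88/3 − (1/3)q_Z.
For Z: ∂π/∂q_Z = 179 − 4q_Z − 2q_X = 0 ⇒ q_Z = 44.75 − 0.5q_X.
Plugging q_Z into X's best response: q_X = 88/3 − (1/3)(44.75 − 0.5q_X) ⇒ (5/6)q_X = 173/12, so q_X = 17.3.
Then q_Z = 44.75 − 0.5·17.3 = 36.1.
Price P = 182 − 2·53.4 = 75.2.
X's profit: (75.2 − 6)·17.3 − (17.3)² = 897.87.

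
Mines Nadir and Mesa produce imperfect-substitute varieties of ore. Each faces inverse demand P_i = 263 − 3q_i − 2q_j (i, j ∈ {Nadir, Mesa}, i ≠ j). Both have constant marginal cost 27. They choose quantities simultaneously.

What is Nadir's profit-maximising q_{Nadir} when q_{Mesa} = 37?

27

Mine Nadir's profit: π = q_{Nadir}(263 − 3q_{Nadir} − 2q_{Mesa}) − 27q_{Nadir}.
∂π/∂q_{Nadir} = 236 − 6q_{Nadir} − 2q_{Mesa} = 0 ⇒ q_{Nadir} = 118/3 − (1/3)q_{Mesa}.
At q_{Mesa} = 37: q_{Nadir} = 118/3 − (1/3)·37 = 27.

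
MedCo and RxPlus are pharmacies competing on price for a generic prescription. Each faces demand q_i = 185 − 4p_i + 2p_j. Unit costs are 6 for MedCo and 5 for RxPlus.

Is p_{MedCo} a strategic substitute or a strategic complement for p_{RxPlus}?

strategic complements

MedCo's profit: π = (p_{MedCo} − 6)(185 − 4p_{MedCo} + 2p_{RxPlus}).
∂π/∂p_{MedCo} = 209 − 8p_{MedCo} + 2p_{RxPlus} = 0 ⇒ p_{MedCo} = 26.125 + 0.25p_{RxPlus}.
The best-response slope dp_{MedCo}/dp_{RxPlus} = 0.25 > 0: the reaction function is upward-sloping, so the choices are strategic complements.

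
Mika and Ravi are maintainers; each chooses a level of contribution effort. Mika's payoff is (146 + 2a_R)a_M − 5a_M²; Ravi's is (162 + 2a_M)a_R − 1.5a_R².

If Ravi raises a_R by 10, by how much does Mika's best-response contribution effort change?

2

Expanding Mika's payoff: 146a_M + 2a_Ra_M − 5a_M².
∂π/∂a_M = 146 + 2a_R − 10a_M = 0, so a_M = 14.6 + 0.2a_R.
The reaction-function slope is 0.2, so a 10-unit rise in a_R moves a_M by 0.2 × 10 = 2. Mika's best response rises — the actions are strategic complements.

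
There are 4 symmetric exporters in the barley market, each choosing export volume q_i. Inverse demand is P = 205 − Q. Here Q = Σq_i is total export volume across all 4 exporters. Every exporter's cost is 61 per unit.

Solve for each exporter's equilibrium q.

28.8

A representative exporter's profit is π_i = q_i(205 − Q) − 61q_i, with Q = q_i + Σ_{j≠i} q_j.
First-order condition: 144 − 2q_i − Σ_{j≠i} q_j = 0.
In a symmetric equilibrium every exporter chooses the same q, so Σ_{j≠i} q_j = 3q. The condition becomes 144 − 5q = 0, giving q = 144/5 = 28.8.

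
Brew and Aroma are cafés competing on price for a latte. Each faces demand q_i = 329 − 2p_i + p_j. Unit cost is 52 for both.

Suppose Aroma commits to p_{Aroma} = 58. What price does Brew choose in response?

Brew's profit: π = (p_{Brew} − 52)(329 − 2p_{Brew} + p_{Aroma}).
∂π/∂p_{Brew} = 433 − 4p_{Brew} + p_{Aroma} = 0 ⇒ p_{Brew} = 108.25 + 0.25p_{Aroma}.
At p_{Aroma} = 58: p_{Brew} = 108.25 + 0.25·58 = 122.75.

122.75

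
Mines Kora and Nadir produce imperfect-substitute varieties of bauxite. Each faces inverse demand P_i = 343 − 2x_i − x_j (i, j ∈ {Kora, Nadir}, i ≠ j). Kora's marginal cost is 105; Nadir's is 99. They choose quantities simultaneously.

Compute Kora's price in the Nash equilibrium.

199.4

Mine Kora's profit: π = x_{Kora}(343 − 2x_{Kora} − x_{Nadir}) − 105x_{Kora}.
∂π/∂x_{Kora} = 238 − 4x_{Kora} − x_{Nadir} = 0 ⇒ x_{Kora} = 59.5 − 0.25x_{Nadir}.
Similarly x_{Nadir} = 61 − 0.25x_{Kora}.
Solving the two reaction functions simultaneously: (1 − (−0.25)(−0.25))x_{Kora} = 59.5 − 0.25·61, so 0.9375x_{Kora} = 44.25 and x_{Kora} = 47.2.
Then x_{Nadir} = 61 − 0.25·47.2 = 49.2.
P_{Kora} = 343 − 2·47.2 − 49.2 = 199.4.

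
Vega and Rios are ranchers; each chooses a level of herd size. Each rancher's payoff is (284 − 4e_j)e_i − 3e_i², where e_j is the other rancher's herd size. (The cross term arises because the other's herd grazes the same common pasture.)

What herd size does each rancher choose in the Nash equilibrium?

Vega's payoff is (284 − 4e_R)e_V − 3e_V².
∂π/∂e_V = 284 − 4e_R − 6e_V = 0, so e_V = 142/3 − (2/3)e_R.
The game is symmetric, so in equilibrium e_R = e_V: the reaction function gives (5/3)e_V = 142/3, hence e_V = 28.4.

28.4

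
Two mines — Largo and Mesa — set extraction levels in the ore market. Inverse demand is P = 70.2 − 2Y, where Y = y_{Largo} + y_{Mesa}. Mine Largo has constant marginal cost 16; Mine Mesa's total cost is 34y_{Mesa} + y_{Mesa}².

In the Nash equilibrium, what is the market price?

41.28

Mine Largo's profit: π = y_{Largo}(70.2 − 2(y_{Largo} + y_{Mesa})) − 16y_{Largo}.
∂π/∂y_{Largo} = 54.2 − 4y_{Largo} − 2y_{Mesa} = 0, so y_{Largo} = 13.55 − 0.5y_{Mesa}.
For Mesa: ∂π/∂y_{Mesa} = 36.2 − 6y_{Mesa} − 2y_{Largo} = 0 ⇒ y_{Mesa} = 181/30 − (1/3)y_{Largo}.
Substituting the second reaction function into the first: y_{Largo} = 13.55 − 0.5(181/30 − (1/3)y_{Largo}), which gives (5/6)y_{Largo} = 158/15 ⇒ y_{Largo} = 12.64.
Then y_{Mesa} = 181/30 − (1/3)·12.64 = 1.82.
Equilibrium price: P = 70.2 − 2·14.46 = 41.28.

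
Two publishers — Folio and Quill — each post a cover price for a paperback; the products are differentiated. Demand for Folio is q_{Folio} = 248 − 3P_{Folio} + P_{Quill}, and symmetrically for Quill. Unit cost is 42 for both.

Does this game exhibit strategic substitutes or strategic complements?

strategic complements

Folio's profit: π = (P_{Folio} − 42)(248 − 3P_{Folio} + P_{Quill}).
∂π/∂P_{Folio} = 374 − 6P_{Folio} + P_{Quill} = 0 ⇒ P_{Folio} = 187/3 + (1/6)P_{Quill}.
The best-response slope dP_{Folio}/dP_{Quill} = 1/6 > 0: the reaction function is upward-sloping, so the choices are strategic complements.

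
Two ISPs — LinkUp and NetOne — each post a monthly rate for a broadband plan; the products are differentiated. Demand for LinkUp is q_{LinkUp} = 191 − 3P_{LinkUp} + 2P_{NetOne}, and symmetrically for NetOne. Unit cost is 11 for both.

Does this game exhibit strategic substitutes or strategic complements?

LinkUp's profit: π = (P_{LinkUp} − 11)(191 − 3P_{LinkUp} + 2P_{NetOne}).
∂π/∂P_{LinkUp} = 224 − 6P_{LinkUp} + 2P_{NetOne} = 0 ⇒ P_{LinkUp} = 112/3 + (1/3)P_{NetOne}.
The best-response slope dP_{LinkUp}/dP_{NetOne} = 1/3 > 0: the reaction function is upward-sloping, so the choices are strategic complements.

strategic complements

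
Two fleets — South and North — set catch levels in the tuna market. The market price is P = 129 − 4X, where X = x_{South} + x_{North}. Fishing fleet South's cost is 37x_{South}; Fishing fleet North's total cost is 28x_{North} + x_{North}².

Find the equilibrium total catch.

14.9375

Fishing fleet South's profit: π = x_{South}(129 − 4(x_{South} + x_{North})) − 37x_{South}.
∂π/∂x_{South} = 92 − 8x_{South} − 4x_{North} = 0, so x_{South} = 11.5 − 0.5x_{North}.
For North: ∂π/∂x_{North} = 101 − 10x_{North} − 4x_{South} = 0 ⇒ x_{North} = 10.1 − 0.4x_{South}.
Substituting the second reaction function into the first: x_{South} = 11.5 − 0.5(10.1 − 0.4x_{South}), which gives 0.8x_{South} = 6.45 ⇒ x_{South} = 8.0625.
Then x_{North} = 10.1 − 0.4·8.0625 = 6.875.
Total catch: 8.0625 + 6.875 = 14.9375.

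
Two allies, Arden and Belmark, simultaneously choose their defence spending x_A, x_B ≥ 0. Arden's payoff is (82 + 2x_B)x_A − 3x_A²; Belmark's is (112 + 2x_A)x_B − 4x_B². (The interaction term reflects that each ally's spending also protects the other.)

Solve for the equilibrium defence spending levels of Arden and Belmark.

20, 19

Expanding Arden's payoff: 82x_A + 2x_Bx_A − 3x_A².
∂π/∂x_A = 82 + 2x_B − 6x_A = 0, so x_A = 41/3 + (1/3)x_B.
Likewise for Belmark: x_B = 14 + 0.25x_A.
Plugging x_B into Arden's best response: x_A = 41/3 + (1/3)(14 + 0.25x_A) ⇒ (11/12)x_A = 55/3, so x_A = 20.
Then x_B = 14 + 0.25·20 = 19.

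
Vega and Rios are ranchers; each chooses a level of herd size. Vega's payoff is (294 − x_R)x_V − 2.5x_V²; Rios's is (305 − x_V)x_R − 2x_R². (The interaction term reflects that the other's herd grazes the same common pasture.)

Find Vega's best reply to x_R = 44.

Expanding Vega's payoff: 294x_V − x_Rx_V − 2.5x_V².
∂π/∂x_V = 294 − x_R − 5x_V = 0, so x_V = 58.8 − 0.2x_R.
At x_R = 44: x_V = 58.8 − 0.2·44 = 50.

50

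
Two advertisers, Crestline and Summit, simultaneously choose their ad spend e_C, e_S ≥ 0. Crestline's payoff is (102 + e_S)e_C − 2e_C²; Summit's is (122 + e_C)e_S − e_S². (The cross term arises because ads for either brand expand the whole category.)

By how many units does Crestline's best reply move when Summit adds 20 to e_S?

Expanding Crestline's payoff: 102e_C + e_Se_C − 2e_C².
∂π/∂e_C = 102 + e_S − 4e_C = 0, so e_C = 25.5 + 0.25e_S.
The reaction-function slope is 0.25, so a 20-unit rise in e_S moves e_C by 0.25 × 20 = 5. Crestline's best response rises — the actions are strategic complements.

5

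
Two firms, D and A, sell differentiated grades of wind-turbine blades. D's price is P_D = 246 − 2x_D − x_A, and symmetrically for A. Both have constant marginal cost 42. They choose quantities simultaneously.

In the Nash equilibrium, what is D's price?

123.6

Firm D's profit: π = x_D(246 − 2x_D − x_A) − 42x_D.
∂π/∂x_D = 204 − 4x_D − x_A = 0 ⇒ x_D = 51 − 0.25x_A.
By symmetry x_A = x_D; substituting into the reaction function, 1.25x_D = 51 and x_D = 40.8.
P_D = 246 − 2·40.8 − 40.8 = 123.6.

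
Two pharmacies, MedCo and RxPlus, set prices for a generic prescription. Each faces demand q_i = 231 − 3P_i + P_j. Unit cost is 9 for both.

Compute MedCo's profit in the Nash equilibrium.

5444.28

MedCo's profit: π = (P_{MedCo} − 9)(231 − 3P_{MedCo} + P_{RxPlus}).
∂π/∂P_{MedCo} = 258 − 6P_{MedCo} + P_{RxPlus} = 0 ⇒ P_{MedCo} = 43 + (1/6)P_{RxPlus}.
By symmetry P_{RxPlus} = P_{MedCo}; substituting into the reaction function, (5/6)P_{MedCo} = 43 and P_{MedCo} = 51.6.
q_{MedCo} = 231 − 3·51.6 + 51.6 = 127.8.
Profit = (51.6 − 9)·127.8 = 5444.28.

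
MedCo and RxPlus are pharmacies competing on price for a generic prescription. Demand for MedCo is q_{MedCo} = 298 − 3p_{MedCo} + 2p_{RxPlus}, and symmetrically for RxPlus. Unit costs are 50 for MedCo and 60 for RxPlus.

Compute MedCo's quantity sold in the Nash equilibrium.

MedCo's profit: π = (p_{MedCo} − 50)(298 − 3p_{MedCo} + 2p_{RxPlus}).
∂π/∂p_{MedCo} = 448 − 6p_{MedCo} + 2p_{RxPlus} = 0 ⇒ p_{MedCo} = 224/3 + (1/3)p_{RxPlus}.
Similarly p_{RxPlus} = 239/3 + (1/3)p_{MedCo}.
Solving the two reaction functions simultaneously: (1 − (1/3)(1/3))p_{MedCo} = 224/3 + (1/3)·(239/3), so (8/9)p_{MedCo} = 911/9 and p_{MedCo} = 113.875.
Then p_{RxPlus} = 239/3 + (1/3)·113.875 = 117.625.
q_{MedCo} = 298 − 3·113.875 + 2·117.625 = 191.625.

191.625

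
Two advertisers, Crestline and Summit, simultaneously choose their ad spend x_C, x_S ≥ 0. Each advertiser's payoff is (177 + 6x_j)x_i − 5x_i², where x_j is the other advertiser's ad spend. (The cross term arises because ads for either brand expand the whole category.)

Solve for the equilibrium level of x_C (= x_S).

44.25

Crestline's payoff is (177 + 6x_S)x_C − 5x_C².
∂π/∂x_C = 177 + 6x_S − 10x_C = 0, so x_C = 17.7 + 0.6x_S.
Setting x_C = x_S in the reaction function: x_C = 17.7 + 0.6x_C, so x_C = 17.7 / 0.4 = 44.25.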